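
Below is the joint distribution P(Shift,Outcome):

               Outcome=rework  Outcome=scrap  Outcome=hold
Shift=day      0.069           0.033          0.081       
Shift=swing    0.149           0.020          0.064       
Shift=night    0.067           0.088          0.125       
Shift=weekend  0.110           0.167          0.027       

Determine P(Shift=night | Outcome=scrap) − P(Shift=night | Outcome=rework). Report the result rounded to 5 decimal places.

0.11609

P(Outcome=scrap) = 0.033 + 0.020 + 0.088 + 0.167 = 0.308; P(Shift=night | Outcome=scrap) = 0.088/0.308 = 0.285714.
P(Outcome=rework) = 0.069 + 0.149 + 0.067 + 0.110 = 0.395; P(Shift=night | Outcome=rework) = 0.067/0.395 = 0.169620.
Difference = 0.11609.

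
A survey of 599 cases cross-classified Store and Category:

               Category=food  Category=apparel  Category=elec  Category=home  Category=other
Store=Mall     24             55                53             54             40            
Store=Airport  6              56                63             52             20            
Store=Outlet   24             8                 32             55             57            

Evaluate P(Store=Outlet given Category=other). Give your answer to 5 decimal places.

Total with Category=other: 40 + 20 + 57 = 117.
P(Store=Outlet | Category=other) = 57/117 = 0.48718.

0.48718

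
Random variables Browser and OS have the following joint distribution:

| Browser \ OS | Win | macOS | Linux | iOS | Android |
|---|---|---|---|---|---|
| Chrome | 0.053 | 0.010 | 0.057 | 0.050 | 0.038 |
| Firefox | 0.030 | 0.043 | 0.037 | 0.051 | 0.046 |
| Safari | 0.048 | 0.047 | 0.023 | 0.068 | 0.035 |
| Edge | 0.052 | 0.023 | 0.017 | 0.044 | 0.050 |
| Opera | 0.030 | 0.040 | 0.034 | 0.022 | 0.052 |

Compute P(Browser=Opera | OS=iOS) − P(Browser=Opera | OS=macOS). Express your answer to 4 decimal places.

P(OS=iOS) = 0.050 + 0.051 + 0.068 + 0.044 + 0.022 = 0.235; P(Browser=Opera | OS=iOS) = 0.022/0.235 = 0.09362.
P(OS=macOS) = 0.010 + 0.043 + 0.047 + 0.023 + 0.040 = 0.163; P(Browser=Opera | OS=macOS) = 0.040/0.163 = 0.24540.
Difference = -0.1518.

-0.1518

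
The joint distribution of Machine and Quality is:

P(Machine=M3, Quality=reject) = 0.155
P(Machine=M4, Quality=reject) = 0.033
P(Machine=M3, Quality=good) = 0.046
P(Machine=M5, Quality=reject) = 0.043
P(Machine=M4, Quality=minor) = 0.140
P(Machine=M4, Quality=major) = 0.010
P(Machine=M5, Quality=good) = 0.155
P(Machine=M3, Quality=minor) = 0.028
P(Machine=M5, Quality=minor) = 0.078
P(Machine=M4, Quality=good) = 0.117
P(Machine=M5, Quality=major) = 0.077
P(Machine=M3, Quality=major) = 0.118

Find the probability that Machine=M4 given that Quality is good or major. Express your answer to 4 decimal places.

P(Quality=good) = 0.046 + 0.117 + 0.155 = 0.318.
P(Quality=major) = 0.118 + 0.010 + 0.077 = 0.205.
P(Quality ∈ {good, major}) = 0.318 + 0.205 = 0.523; P(Machine=M4, Quality ∈ {good, major}) = 0.117 + 0.010 = 0.127.
P(Machine=M4 | Quality ∈ {good, major}) = 0.127/0.523 = 0.2428.

0.2428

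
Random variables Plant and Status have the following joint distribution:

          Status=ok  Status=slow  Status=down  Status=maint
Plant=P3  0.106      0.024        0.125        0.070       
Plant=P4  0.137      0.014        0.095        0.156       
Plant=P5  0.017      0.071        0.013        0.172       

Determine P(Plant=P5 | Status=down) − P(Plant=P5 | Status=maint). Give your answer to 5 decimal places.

P(Status=down) = 0.125 + 0.095 + 0.013 = 0.233; P(Plant=P5 | Status=down) = 0.013/0.233 = 0.055794.
P(Status=maint) = 0.070 + 0.156 + 0.172 = 0.398; P(Plant=P5 | Status=maint) = 0.172/0.398 = 0.432161.
Difference = -0.37637.

-0.37637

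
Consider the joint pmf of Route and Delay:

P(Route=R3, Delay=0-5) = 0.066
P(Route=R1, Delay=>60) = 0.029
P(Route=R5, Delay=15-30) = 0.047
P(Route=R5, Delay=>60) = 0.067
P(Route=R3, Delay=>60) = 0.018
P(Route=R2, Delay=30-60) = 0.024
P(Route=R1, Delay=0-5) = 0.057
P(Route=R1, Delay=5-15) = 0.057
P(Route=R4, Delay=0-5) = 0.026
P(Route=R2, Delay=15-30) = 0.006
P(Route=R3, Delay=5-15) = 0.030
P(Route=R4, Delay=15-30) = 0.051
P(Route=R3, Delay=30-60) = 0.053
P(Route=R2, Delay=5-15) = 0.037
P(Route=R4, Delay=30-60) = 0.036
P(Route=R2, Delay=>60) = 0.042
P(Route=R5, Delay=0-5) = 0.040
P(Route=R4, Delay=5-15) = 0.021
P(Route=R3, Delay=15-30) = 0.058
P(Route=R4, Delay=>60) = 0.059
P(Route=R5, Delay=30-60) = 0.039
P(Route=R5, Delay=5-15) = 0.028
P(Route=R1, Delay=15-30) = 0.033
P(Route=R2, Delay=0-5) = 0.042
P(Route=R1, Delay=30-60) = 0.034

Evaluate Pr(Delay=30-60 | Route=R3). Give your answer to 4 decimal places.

P(Route=R3) = 0.066 + 0.030 + 0.058 + 0.053 + 0.018 = 0.225.
P(Delay=30-60 | Route=R3) = 0.053/0.225 = 0.2356.

0.2356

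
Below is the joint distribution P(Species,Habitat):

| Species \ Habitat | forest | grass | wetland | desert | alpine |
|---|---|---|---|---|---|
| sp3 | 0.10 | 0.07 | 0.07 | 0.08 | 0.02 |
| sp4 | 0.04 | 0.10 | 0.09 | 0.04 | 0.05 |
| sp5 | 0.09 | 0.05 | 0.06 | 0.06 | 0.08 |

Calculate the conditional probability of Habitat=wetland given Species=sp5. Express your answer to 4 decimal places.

0.1765

P(Species=sp5) = 0.09 + 0.05 + 0.06 + 0.06 + 0.08 = 0.34.
P(Habitat=wetland | Species=sp5) = 0.06/0.34 = 0.1765.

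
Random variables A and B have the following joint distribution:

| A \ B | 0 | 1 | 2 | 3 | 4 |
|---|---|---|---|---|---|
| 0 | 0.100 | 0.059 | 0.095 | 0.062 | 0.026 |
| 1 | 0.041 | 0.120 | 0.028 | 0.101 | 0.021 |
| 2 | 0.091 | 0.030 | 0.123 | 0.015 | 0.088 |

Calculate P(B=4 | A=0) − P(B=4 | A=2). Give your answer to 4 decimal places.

-0.1776

P(A=0) = 0.100 + 0.059 + 0.095 + 0.062 + 0.026 = 0.342; P(B=4 | A=0) = 0.026/0.342 = 0.07602.
P(A=2) = 0.091 + 0.030 + 0.123 + 0.015 + 0.088 = 0.347; P(B=4 | A=2) = 0.088/0.347 = 0.25360.
Difference = -0.1776.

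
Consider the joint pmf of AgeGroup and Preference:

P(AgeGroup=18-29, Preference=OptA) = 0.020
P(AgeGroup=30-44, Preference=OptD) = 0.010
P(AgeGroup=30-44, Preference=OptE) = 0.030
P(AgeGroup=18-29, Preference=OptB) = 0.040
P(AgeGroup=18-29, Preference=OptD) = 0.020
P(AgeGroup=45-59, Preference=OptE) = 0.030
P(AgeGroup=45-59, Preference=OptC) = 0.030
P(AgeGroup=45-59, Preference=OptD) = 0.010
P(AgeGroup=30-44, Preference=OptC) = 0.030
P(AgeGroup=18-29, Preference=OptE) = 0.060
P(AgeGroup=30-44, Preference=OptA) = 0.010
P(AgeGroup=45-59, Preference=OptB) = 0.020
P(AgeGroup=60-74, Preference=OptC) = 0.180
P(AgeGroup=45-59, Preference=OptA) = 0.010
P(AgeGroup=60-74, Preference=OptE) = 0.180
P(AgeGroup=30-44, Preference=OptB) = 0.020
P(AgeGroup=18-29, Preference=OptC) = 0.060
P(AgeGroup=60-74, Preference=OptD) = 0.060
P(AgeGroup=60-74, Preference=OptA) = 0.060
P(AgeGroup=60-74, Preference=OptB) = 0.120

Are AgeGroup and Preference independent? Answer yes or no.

Every cell satisfies P(AgeGroup,Preference) = P(AgeGroup)·P(Preference). For instance P(AgeGroup=30-44) = 0.100, P(Preference=OptA) = 0.100, and 0.100×0.100 = 0.010 matches the joint entry. So AgeGroup and Preference are independent.

yes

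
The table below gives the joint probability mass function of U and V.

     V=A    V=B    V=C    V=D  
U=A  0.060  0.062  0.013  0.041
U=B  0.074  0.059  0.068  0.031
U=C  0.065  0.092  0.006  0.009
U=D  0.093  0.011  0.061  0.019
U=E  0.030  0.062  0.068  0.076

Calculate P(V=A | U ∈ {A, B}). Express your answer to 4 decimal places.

0.3284

P(U=A) = 0.060 + 0.062 + 0.013 + 0.041 = 0.176.
P(U=B) = 0.074 + 0.059 + 0.068 + 0.031 = 0.232.
P(U ∈ {A, B}) = 0.176 + 0.232 = 0.408; P(V=A, U ∈ {A, B}) = 0.060 + 0.074 = 0.134.
P(V=A | U ∈ {A, B}) = 0.134/0.408 = 0.3284.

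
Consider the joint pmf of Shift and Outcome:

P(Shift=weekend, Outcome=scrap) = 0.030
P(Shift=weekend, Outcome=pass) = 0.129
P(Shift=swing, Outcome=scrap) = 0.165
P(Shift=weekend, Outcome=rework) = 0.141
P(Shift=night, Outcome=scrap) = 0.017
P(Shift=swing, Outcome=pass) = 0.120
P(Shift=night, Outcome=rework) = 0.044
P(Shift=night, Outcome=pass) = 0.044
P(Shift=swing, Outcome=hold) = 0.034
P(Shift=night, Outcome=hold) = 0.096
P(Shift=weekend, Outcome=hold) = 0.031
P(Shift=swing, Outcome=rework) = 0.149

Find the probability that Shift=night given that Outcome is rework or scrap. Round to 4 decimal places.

0.1117

P(Outcome=rework) = 0.149 + 0.044 + 0.141 = 0.334.
P(Outcome=scrap) = 0.165 + 0.017 + 0.030 = 0.212.
P(Outcome ∈ {rework, scrap}) = 0.334 + 0.212 = 0.546; P(Shift=night, Outcome ∈ {rework, scrap}) = 0.044 + 0.017 = 0.061.
P(Shift=night | Outcome ∈ {rework, scrap}) = 0.061/0.546 = 0.1117.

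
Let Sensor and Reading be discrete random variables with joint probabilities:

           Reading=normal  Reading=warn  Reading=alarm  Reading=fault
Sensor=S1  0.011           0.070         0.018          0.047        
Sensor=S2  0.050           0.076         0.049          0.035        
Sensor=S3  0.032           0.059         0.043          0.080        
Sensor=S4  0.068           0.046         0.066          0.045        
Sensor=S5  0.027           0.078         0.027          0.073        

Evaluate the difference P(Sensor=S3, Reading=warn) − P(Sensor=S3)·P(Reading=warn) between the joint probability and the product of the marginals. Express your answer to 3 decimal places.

-0.011

P(Sensor=S3) = 0.032 + 0.059 + 0.043 + 0.080 = 0.214.
P(Reading=warn) = 0.070 + 0.076 + 0.059 + 0.046 + 0.078 = 0.329.
P(Sensor=S3, Reading=warn) − P(Sensor=S3)P(Reading=warn) = 0.059 − 0.214×0.329 = -0.011.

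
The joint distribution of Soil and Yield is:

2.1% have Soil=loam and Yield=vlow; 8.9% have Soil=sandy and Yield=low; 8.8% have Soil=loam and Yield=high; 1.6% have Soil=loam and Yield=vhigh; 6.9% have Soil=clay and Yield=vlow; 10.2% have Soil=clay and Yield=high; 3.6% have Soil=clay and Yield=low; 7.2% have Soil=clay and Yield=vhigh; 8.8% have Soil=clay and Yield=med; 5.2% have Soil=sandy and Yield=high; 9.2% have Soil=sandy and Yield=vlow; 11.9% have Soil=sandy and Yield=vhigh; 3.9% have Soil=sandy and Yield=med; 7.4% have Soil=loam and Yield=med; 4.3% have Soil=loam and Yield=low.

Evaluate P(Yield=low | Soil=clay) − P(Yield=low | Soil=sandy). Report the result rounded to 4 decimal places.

P(Soil=clay) = 0.069 + 0.036 + 0.088 + 0.102 + 0.072 = 0.367; P(Yield=low | Soil=clay) = 0.036/0.367 = 0.09809.
P(Soil=sandy) = 0.092 + 0.089 + 0.039 + 0.052 + 0.119 = 0.391; P(Yield=low | Soil=sandy) = 0.089/0.391 = 0.22762.
Difference = -0.1295.

-0.1295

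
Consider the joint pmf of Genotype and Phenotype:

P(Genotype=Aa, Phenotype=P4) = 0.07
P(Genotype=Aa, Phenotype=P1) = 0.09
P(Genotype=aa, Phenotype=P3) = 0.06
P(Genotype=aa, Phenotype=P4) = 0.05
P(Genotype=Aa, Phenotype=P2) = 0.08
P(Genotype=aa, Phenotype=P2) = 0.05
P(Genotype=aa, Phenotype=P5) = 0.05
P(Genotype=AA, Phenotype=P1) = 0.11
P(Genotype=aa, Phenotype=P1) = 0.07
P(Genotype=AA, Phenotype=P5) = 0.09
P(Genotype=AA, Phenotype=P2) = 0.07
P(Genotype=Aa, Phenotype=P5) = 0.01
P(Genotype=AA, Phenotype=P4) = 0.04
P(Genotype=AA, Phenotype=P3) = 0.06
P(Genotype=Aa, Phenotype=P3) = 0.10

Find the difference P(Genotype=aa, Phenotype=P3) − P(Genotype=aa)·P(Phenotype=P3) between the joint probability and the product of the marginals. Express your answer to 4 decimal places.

P(Genotype=aa) = 0.07 + 0.05 + 0.06 + 0.05 + 0.05 = 0.28.
P(Phenotype=P3) = 0.06 + 0.10 + 0.06 = 0.22.
P(Genotype=aa, Phenotype=P3) − P(Genotype=aa)P(Phenotype=P3) = 0.06 − 0.28×0.22 = -0.0016.

-0.0016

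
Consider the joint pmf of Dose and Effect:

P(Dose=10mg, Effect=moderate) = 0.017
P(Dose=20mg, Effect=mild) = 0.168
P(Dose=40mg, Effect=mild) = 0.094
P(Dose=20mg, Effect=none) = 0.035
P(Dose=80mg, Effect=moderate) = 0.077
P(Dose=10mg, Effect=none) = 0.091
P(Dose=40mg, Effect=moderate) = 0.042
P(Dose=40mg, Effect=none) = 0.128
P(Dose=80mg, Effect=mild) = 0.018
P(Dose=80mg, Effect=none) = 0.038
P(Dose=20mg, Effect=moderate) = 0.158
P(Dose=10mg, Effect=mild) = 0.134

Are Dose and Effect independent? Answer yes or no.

P(Dose=20mg) = 0.361 and P(Effect=none) = 0.292, so their product is 0.10541, but P(Dose=20mg, Effect=none) = 0.035. Since these differ, Dose and Effect are not independent.

no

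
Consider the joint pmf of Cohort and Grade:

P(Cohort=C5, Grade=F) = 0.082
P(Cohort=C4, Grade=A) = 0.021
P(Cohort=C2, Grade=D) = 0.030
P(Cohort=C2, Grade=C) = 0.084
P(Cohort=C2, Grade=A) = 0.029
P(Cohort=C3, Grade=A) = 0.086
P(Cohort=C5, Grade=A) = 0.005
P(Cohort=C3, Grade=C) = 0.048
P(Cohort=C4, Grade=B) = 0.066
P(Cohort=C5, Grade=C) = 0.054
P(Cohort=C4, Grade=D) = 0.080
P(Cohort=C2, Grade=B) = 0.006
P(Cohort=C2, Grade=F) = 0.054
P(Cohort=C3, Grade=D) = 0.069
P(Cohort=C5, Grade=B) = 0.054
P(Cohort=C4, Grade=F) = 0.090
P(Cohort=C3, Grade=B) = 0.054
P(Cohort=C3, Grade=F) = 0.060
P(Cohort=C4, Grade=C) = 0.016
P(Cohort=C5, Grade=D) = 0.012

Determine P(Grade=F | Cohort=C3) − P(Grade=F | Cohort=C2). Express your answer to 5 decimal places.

P(Cohort=C3) = 0.086 + 0.054 + 0.048 + 0.069 + 0.060 = 0.317; P(Grade=F | Cohort=C3) = 0.060/0.317 = 0.189274.
P(Cohort=C2) = 0.029 + 0.006 + 0.084 + 0.030 + 0.054 = 0.203; P(Grade=F | Cohort=C2) = 0.054/0.203 = 0.266010.
Difference = -0.07674.

-0.07674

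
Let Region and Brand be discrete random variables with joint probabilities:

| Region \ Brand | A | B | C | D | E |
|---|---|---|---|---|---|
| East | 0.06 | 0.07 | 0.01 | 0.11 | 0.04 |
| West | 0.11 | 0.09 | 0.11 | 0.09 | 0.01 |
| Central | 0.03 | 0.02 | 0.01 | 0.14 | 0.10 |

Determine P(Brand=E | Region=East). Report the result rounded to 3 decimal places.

0.138

P(Region=East) = 0.06 + 0.07 + 0.01 + 0.11 + 0.04 = 0.29.
P(Brand=E | Region=East) = 0.04/0.29 = 0.138.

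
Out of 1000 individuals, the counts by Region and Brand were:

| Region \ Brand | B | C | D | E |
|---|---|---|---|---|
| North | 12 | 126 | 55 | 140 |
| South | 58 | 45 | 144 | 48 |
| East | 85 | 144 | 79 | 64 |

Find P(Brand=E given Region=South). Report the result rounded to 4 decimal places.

Total with Region=South: 58 + 45 + 144 + 48 = 295.
P(Brand=E | Region=South) = 48/295 = 0.1627.

0.1627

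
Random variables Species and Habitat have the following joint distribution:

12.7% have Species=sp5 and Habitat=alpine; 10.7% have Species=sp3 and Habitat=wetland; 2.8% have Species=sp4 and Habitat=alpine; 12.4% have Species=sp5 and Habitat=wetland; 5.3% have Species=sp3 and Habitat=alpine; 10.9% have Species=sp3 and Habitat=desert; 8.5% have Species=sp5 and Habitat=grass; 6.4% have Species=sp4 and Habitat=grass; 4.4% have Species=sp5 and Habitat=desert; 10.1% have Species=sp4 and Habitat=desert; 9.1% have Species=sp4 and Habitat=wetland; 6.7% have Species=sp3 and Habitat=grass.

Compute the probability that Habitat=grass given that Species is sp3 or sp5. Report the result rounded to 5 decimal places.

0.21229

P(Species=sp3) = 0.067 + 0.107 + 0.109 + 0.053 = 0.336.
P(Species=sp5) = 0.085 + 0.124 + 0.044 + 0.127 = 0.380.
P(Species ∈ {sp3, sp5}) = 0.336 + 0.380 = 0.716; P(Habitat=grass, Species ∈ {sp3, sp5}) = 0.067 + 0.085 = 0.152.
P(Habitat=grass | Species ∈ {sp3, sp5}) = 0.152/0.716 = 0.21229.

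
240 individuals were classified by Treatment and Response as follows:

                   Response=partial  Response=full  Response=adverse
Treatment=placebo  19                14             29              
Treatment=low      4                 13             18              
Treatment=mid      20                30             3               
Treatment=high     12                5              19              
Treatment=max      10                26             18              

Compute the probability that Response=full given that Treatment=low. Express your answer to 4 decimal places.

0.3714

Total with Treatment=low: 4 + 13 + 18 = 35.
P(Response=full | Treatment=low) = 13/35 = 0.3714.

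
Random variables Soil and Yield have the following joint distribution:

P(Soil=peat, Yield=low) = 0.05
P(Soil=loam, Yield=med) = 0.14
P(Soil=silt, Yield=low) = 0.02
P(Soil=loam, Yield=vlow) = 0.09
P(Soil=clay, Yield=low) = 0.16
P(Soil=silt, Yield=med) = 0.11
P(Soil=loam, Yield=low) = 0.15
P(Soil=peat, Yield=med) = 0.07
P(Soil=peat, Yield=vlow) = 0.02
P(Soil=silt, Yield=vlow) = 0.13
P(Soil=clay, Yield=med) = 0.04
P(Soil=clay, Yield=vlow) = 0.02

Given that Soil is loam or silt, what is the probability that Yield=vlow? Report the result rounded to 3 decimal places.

P(Soil=loam) = 0.09 + 0.15 + 0.14 = 0.38.
P(Soil=silt) = 0.13 + 0.02 + 0.11 = 0.26.
P(Soil ∈ {loam, silt}) = 0.38 + 0.26 = 0.64; P(Yield=vlow, Soil ∈ {loam, silt}) = 0.09 + 0.13 = 0.22.
P(Yield=vlow | Soil ∈ {loam, silt}) = 0.22/0.64 = 0.344.

0.344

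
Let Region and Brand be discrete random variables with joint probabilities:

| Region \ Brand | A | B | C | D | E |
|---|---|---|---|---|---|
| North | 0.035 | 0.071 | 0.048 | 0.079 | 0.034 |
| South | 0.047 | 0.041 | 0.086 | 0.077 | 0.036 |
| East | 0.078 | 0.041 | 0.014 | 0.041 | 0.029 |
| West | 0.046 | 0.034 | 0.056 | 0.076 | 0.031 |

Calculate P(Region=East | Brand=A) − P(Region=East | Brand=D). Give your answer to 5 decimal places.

0.22846

P(Brand=A) = 0.035 + 0.047 + 0.078 + 0.046 = 0.206; P(Region=East | Brand=A) = 0.078/0.206 = 0.378641.
P(Brand=D) = 0.079 + 0.077 + 0.041 + 0.076 = 0.273; P(Region=East | Brand=D) = 0.041/0.273 = 0.150183.
Difference = 0.22846.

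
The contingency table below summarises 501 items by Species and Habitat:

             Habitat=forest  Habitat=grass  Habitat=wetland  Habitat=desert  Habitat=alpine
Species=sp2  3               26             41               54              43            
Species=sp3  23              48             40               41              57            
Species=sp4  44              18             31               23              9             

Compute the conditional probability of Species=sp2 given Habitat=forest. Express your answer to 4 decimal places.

Total with Habitat=forest: 3 + 23 + 44 = 70.
P(Species=sp2 | Habitat=forest) = 3/70 = 0.0429.

0.0429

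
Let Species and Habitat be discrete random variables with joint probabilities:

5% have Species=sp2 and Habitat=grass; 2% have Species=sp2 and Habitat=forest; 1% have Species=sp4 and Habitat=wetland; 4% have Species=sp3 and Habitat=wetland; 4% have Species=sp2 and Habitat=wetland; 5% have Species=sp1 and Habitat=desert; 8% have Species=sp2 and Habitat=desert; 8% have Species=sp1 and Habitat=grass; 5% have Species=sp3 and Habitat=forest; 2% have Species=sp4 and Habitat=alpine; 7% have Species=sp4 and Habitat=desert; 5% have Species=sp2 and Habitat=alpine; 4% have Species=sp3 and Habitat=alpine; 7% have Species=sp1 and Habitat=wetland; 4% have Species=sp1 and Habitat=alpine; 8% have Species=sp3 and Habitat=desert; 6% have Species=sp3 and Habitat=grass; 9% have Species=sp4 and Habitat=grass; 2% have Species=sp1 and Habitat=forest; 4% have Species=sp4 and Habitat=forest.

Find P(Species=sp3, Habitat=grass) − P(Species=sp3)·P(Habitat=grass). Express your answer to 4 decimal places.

-0.0156

P(Species=sp3) = 0.05 + 0.06 + 0.04 + 0.08 + 0.04 = 0.27.
P(Habitat=grass) = 0.08 + 0.05 + 0.06 + 0.09 = 0.28.
P(Species=sp3, Habitat=grass) − P(Species=sp3)P(Habitat=grass) = 0.06 − 0.27×0.28 = -0.0156.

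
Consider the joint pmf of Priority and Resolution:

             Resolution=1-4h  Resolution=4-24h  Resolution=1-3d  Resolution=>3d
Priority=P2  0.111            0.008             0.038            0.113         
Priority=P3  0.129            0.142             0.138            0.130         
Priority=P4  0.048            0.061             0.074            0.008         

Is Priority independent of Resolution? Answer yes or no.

P(Priority=P2) = 0.270 and P(Resolution=4-24h) = 0.211, so their product is 0.05697, but P(Priority=P2, Resolution=4-24h) = 0.008. Since these differ, Priority and Resolution are not independent.

no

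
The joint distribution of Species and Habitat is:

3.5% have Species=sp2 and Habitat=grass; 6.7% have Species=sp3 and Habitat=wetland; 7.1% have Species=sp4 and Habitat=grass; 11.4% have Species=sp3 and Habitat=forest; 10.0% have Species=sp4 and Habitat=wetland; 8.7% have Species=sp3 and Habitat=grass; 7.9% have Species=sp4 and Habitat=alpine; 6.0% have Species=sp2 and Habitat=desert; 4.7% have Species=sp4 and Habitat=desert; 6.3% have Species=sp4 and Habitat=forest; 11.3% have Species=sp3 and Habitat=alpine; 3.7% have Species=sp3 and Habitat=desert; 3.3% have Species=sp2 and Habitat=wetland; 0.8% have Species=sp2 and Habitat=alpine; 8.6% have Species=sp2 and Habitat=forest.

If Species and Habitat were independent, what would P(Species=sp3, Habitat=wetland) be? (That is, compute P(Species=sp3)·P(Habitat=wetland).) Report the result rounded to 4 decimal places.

P(Species=sp3) = 0.114 + 0.087 + 0.067 + 0.037 + 0.113 = 0.418.
P(Habitat=wetland) = 0.033 + 0.067 + 0.100 = 0.200.
Product: 0.418 × 0.200 = 0.0836.

0.0836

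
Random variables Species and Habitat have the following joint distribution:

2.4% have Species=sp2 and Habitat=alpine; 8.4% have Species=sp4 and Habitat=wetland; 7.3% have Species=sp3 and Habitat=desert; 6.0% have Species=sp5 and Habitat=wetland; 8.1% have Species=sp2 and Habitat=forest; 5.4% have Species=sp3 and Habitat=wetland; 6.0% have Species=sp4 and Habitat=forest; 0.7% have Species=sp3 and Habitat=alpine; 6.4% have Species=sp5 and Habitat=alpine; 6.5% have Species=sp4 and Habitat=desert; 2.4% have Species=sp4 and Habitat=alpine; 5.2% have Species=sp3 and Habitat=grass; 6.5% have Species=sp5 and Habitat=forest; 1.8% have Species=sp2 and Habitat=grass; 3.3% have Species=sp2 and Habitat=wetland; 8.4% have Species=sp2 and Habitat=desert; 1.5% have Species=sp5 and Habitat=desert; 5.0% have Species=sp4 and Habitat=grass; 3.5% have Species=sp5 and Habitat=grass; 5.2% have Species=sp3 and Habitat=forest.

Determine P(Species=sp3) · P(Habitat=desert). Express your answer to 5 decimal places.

P(Species=sp3) = 0.052 + 0.052 + 0.054 + 0.073 + 0.007 = 0.238.
P(Habitat=desert) = 0.084 + 0.073 + 0.065 + 0.015 = 0.237.
Product: 0.238 × 0.237 = 0.05641.

0.05641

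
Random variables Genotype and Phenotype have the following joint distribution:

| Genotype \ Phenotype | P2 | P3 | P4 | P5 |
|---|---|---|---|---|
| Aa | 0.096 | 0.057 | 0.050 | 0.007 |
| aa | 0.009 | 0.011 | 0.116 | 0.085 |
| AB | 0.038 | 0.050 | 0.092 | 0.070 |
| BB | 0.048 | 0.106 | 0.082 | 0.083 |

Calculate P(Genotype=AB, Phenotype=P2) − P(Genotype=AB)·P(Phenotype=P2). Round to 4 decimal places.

-0.0098

P(Genotype=AB) = 0.038 + 0.050 + 0.092 + 0.070 = 0.250.
P(Phenotype=P2) = 0.096 + 0.009 + 0.038 + 0.048 = 0.191.
P(Genotype=AB, Phenotype=P2) − P(Genotype=AB)P(Phenotype=P2) = 0.038 − 0.250×0.191 = -0.0098.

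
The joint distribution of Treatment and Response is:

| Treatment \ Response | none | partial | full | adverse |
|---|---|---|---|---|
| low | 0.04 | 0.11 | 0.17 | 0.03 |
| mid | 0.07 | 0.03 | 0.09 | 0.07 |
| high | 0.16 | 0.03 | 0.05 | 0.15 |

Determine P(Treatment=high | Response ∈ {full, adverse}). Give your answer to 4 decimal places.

0.3571

P(Response=full) = 0.17 + 0.09 + 0.05 = 0.31.
P(Response=adverse) = 0.03 + 0.07 + 0.15 = 0.25.
P(Response ∈ {full, adverse}) = 0.31 + 0.25 = 0.56; P(Treatment=high, Response ∈ {full, adverse}) = 0.05 + 0.15 = 0.20.
P(Treatment=high | Response ∈ {full, adverse}) = 0.20/0.56 = 0.3571.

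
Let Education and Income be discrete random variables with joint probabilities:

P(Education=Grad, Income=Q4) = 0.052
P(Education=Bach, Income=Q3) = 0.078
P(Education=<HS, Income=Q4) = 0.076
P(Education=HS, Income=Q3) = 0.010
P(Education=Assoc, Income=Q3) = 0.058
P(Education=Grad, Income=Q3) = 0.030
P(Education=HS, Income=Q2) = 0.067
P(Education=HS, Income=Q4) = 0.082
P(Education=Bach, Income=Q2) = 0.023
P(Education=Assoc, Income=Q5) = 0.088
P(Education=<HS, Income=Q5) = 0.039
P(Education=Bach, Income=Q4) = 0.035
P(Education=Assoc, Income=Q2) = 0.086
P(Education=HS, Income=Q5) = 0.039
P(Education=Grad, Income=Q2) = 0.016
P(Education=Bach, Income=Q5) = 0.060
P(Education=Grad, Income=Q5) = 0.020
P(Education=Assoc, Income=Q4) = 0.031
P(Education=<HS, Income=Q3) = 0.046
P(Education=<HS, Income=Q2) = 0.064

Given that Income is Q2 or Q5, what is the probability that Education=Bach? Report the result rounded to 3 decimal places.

0.165

P(Income=Q2) = 0.064 + 0.067 + 0.086 + 0.023 + 0.016 = 0.256.
P(Income=Q5) = 0.039 + 0.039 + 0.088 + 0.060 + 0.020 = 0.246.
P(Income ∈ {Q2, Q5}) = 0.256 + 0.246 = 0.502; P(Education=Bach, Income ∈ {Q2, Q5}) = 0.023 + 0.060 = 0.083.
P(Education=Bach | Income ∈ {Q2, Q5}) = 0.083/0.502 = 0.165.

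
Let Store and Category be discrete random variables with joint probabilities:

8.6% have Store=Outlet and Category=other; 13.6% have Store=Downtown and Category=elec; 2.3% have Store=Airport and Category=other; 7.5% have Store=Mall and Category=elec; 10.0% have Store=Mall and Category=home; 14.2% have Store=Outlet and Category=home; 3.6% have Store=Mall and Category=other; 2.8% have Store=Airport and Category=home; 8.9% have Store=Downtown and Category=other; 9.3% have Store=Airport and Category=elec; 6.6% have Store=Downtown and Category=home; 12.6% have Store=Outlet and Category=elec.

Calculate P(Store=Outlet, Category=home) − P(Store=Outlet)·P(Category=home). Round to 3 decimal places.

0.023

P(Store=Outlet) = 0.126 + 0.142 + 0.086 = 0.354.
P(Category=home) = 0.066 + 0.100 + 0.028 + 0.142 = 0.336.
P(Store=Outlet, Category=home) − P(Store=Outlet)P(Category=home) = 0.142 − 0.354×0.336 = 0.023.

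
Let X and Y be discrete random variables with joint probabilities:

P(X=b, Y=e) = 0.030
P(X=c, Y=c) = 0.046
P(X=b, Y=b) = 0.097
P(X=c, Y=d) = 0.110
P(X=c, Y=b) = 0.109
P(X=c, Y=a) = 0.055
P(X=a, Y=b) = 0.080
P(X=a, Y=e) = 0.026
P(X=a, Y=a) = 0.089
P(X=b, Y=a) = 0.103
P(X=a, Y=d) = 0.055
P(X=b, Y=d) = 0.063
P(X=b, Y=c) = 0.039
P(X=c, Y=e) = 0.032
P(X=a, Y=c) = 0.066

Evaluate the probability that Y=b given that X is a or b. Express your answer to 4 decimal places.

P(X=a) = 0.089 + 0.080 + 0.066 + 0.055 + 0.026 = 0.316.
P(X=b) = 0.103 + 0.097 + 0.039 + 0.063 + 0.030 = 0.332.
P(X ∈ {a, b}) = 0.316 + 0.332 = 0.648; P(Y=b, X ∈ {a, b}) = 0.080 + 0.097 = 0.177.
P(Y=b | X ∈ {a, b}) = 0.177/0.648 = 0.2731.

0.2731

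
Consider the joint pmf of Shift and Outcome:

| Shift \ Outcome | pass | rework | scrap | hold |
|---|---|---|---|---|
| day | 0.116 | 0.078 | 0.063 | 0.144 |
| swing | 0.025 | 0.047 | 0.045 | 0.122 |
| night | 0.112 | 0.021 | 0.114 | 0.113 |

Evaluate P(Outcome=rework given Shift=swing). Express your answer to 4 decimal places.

0.1967

P(Shift=swing) = 0.025 + 0.047 + 0.045 + 0.122 = 0.239.
P(Outcome=rework | Shift=swing) = 0.047/0.239 = 0.1967.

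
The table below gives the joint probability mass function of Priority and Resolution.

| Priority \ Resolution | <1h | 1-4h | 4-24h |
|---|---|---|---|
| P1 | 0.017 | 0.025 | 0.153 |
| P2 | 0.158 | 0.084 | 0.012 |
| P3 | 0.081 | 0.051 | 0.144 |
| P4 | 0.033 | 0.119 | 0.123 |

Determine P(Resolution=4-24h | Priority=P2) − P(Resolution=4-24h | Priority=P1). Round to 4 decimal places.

P(Priority=P2) = 0.158 + 0.084 + 0.012 = 0.254; P(Resolution=4-24h | Priority=P2) = 0.012/0.254 = 0.04724.
P(Priority=P1) = 0.017 + 0.025 + 0.153 = 0.195; P(Resolution=4-24h | Priority=P1) = 0.153/0.195 = 0.78462.
Difference = -0.7374.

-0.7374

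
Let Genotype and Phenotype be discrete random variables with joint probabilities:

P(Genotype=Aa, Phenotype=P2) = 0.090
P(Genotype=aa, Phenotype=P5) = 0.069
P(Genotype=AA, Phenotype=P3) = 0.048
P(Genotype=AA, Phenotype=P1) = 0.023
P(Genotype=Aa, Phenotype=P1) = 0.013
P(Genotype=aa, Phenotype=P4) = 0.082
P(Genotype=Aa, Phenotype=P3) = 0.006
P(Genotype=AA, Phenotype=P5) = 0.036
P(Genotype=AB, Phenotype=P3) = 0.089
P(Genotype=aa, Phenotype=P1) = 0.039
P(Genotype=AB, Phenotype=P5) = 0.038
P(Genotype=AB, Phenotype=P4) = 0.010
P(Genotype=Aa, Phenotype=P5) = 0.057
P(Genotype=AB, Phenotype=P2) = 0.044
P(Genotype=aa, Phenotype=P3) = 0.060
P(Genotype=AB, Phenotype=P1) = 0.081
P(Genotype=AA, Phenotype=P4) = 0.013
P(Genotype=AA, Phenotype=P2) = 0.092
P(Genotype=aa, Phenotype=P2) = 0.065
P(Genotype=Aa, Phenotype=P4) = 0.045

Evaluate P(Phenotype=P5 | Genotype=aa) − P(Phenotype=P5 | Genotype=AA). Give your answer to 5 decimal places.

P(Genotype=aa) = 0.039 + 0.065 + 0.060 + 0.082 + 0.069 = 0.315; P(Phenotype=P5 | Genotype=aa) = 0.069/0.315 = 0.219048.
P(Genotype=AA) = 0.023 + 0.092 + 0.048 + 0.013 + 0.036 = 0.212; P(Phenotype=P5 | Genotype=AA) = 0.036/0.212 = 0.169811.
Difference = 0.04924.

0.04924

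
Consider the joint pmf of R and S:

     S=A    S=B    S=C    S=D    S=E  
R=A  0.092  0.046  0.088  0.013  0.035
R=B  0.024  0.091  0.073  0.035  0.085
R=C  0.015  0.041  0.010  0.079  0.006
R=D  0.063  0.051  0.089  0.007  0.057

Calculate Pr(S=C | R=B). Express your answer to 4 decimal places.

0.2370

P(R=B) = 0.024 + 0.091 + 0.073 + 0.035 + 0.085 = 0.308.
P(S=C | R=B) = 0.073/0.308 = 0.2370.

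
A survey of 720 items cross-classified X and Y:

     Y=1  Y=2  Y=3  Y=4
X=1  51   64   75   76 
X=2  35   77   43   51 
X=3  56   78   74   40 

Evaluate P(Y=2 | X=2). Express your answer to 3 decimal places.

Total with X=2: 35 + 77 + 43 + 51 = 206.
P(Y=2 | X=2) = 77/206 = 0.374.

0.374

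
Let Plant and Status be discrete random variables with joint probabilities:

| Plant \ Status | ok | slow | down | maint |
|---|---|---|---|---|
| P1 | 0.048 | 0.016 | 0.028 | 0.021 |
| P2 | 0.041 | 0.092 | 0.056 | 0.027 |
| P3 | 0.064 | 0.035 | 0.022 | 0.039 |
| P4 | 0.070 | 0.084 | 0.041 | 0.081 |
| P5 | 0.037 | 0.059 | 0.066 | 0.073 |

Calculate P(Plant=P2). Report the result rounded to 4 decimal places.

0.2160

P(Plant=P2) = 0.041 + 0.092 + 0.056 + 0.027 = 0.216.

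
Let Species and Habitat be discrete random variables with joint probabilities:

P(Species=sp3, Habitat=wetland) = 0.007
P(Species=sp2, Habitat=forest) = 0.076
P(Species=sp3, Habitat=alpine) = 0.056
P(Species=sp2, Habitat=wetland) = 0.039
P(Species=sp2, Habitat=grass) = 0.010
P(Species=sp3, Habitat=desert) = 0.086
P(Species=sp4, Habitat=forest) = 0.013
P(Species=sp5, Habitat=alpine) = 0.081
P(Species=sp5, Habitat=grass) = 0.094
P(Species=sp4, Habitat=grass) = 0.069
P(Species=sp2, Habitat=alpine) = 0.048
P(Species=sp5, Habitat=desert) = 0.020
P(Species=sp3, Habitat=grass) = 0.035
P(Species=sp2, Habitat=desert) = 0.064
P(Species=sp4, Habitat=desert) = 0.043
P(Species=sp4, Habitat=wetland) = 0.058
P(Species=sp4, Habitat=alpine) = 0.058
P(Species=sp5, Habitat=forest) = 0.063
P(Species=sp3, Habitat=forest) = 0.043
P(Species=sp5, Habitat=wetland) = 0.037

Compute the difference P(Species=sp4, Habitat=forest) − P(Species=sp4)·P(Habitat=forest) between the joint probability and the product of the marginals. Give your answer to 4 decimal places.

-0.0340

P(Species=sp4) = 0.013 + 0.069 + 0.058 + 0.043 + 0.058 = 0.241.
P(Habitat=forest) = 0.076 + 0.043 + 0.013 + 0.063 = 0.195.
P(Species=sp4, Habitat=forest) − P(Species=sp4)P(Habitat=forest) = 0.013 − 0.241×0.195 = -0.0340.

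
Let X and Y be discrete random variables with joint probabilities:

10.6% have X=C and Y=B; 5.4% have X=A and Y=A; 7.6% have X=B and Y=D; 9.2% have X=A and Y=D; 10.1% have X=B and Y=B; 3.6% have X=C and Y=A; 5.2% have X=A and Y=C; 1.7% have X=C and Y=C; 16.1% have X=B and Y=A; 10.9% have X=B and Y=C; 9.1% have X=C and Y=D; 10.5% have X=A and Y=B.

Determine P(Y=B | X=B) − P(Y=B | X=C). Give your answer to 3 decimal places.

P(X=B) = 0.161 + 0.101 + 0.109 + 0.076 = 0.447; P(Y=B | X=B) = 0.101/0.447 = 0.2260.
P(X=C) = 0.036 + 0.106 + 0.017 + 0.091 = 0.250; P(Y=B | X=C) = 0.106/0.250 = 0.4240.
Difference = -0.198.

-0.198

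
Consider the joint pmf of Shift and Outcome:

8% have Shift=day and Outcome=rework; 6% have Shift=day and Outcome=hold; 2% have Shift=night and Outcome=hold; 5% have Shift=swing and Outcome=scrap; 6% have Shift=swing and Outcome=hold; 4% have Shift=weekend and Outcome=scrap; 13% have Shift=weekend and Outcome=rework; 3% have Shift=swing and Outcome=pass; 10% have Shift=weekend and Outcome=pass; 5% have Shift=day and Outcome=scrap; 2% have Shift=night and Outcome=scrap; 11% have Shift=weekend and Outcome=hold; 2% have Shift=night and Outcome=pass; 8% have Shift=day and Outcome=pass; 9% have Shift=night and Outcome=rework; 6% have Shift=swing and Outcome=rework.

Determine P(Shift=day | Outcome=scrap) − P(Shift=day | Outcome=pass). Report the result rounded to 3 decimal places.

P(Outcome=scrap) = 0.05 + 0.05 + 0.02 + 0.04 = 0.16; P(Shift=day | Outcome=scrap) = 0.05/0.16 = 0.3125.
P(Outcome=pass) = 0.08 + 0.03 + 0.02 + 0.10 = 0.23; P(Shift=day | Outcome=pass) = 0.08/0.23 = 0.3478.
Difference = -0.035.

-0.035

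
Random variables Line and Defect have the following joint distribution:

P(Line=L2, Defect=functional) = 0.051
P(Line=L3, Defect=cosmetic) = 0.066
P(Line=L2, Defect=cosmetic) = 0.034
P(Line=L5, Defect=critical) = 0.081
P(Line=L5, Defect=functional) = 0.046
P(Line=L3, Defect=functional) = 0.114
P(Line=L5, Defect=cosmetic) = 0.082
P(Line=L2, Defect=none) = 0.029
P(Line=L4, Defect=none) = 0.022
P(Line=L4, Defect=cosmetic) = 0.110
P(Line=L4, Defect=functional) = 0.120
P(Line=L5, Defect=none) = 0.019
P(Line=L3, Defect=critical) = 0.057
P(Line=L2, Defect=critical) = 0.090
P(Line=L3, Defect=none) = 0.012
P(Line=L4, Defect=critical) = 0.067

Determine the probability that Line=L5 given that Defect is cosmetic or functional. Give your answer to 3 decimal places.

P(Defect=cosmetic) = 0.034 + 0.066 + 0.110 + 0.082 = 0.292.
P(Defect=functional) = 0.051 + 0.114 + 0.120 + 0.046 = 0.331.
P(Defect ∈ {cosmetic, functional}) = 0.292 + 0.331 = 0.623; P(Line=L5, Defect ∈ {cosmetic, functional}) = 0.082 + 0.046 = 0.128.
P(Line=L5 | Defect ∈ {cosmetic, functional}) = 0.128/0.623 = 0.205.

0.205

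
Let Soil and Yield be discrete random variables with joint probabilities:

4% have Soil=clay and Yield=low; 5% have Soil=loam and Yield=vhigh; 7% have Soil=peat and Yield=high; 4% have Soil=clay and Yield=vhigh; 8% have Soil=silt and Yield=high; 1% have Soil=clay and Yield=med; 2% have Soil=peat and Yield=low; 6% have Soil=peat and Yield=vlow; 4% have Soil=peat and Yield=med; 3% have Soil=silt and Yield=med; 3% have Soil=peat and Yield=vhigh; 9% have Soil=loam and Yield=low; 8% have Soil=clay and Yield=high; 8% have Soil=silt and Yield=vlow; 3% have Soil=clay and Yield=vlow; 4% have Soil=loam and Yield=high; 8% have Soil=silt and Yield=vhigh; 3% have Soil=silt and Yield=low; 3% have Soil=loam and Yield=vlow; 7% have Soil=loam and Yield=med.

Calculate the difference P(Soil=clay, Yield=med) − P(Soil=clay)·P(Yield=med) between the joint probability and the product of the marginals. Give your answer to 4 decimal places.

P(Soil=clay) = 0.03 + 0.04 + 0.01 + 0.08 + 0.04 = 0.20.
P(Yield=med) = 0.07 + 0.01 + 0.03 + 0.04 = 0.15.
P(Soil=clay, Yield=med) − P(Soil=clay)P(Yield=med) = 0.01 − 0.20×0.15 = -0.0200.

-0.0200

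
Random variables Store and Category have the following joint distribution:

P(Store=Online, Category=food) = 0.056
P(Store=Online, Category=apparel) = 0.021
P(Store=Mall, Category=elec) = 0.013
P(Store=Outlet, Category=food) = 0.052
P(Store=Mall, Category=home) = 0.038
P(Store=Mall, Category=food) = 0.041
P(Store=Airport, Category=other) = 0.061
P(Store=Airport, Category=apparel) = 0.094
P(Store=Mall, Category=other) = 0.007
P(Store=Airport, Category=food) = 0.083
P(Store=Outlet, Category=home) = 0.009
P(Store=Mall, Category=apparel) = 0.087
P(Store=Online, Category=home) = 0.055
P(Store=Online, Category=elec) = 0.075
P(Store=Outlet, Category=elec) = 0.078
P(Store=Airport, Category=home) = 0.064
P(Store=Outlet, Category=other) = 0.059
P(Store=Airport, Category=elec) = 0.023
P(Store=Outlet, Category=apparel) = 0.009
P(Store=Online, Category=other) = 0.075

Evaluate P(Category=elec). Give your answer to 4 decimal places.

P(Category=elec) = 0.013 + 0.023 + 0.078 + 0.075 = 0.189.

0.1890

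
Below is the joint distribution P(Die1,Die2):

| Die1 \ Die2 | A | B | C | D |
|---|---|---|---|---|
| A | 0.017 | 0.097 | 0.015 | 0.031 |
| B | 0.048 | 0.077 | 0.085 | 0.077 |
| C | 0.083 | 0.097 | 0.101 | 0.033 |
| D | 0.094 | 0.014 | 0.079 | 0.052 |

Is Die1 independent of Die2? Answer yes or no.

no

P(Die1=D) = 0.239 and P(Die2=B) = 0.285, so their product is 0.06812, but P(Die1=D, Die2=B) = 0.014. Since these differ, Die1 and Die2 are not independent.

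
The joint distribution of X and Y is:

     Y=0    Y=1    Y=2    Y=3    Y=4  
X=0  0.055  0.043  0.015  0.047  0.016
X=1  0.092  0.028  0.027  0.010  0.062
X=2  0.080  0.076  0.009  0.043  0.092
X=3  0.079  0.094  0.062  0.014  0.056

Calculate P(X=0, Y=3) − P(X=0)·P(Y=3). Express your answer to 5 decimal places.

P(X=0) = 0.055 + 0.043 + 0.015 + 0.047 + 0.016 = 0.176.
P(Y=3) = 0.047 + 0.010 + 0.043 + 0.014 = 0.114.
P(X=0, Y=3) − P(X=0)P(Y=3) = 0.047 − 0.176×0.114 = 0.02694.

0.02694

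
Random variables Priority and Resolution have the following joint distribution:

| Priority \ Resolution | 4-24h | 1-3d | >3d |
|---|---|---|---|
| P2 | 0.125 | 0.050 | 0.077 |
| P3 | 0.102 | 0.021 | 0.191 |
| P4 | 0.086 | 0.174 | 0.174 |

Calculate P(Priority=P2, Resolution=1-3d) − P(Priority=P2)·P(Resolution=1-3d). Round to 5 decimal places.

-0.01174

P(Priority=P2) = 0.125 + 0.050 + 0.077 = 0.252.
P(Resolution=1-3d) = 0.050 + 0.021 + 0.174 = 0.245.
P(Priority=P2, Resolution=1-3d) − P(Priority=P2)P(Resolution=1-3d) = 0.050 − 0.252×0.245 = -0.01174.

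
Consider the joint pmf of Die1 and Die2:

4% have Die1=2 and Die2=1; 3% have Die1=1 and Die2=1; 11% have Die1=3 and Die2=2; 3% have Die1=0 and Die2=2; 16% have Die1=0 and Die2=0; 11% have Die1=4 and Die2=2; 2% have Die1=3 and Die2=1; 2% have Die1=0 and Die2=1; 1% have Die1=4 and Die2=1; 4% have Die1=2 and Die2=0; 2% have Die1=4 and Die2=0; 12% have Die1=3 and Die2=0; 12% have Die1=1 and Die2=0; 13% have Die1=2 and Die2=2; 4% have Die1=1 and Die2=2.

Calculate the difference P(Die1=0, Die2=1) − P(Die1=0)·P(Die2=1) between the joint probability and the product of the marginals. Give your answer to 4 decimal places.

-0.0052

P(Die1=0) = 0.16 + 0.02 + 0.03 = 0.21.
P(Die2=1) = 0.02 + 0.03 + 0.04 + 0.02 + 0.01 = 0.12.
P(Die1=0, Die2=1) − P(Die1=0)P(Die2=1) = 0.02 − 0.21×0.12 = -0.0052.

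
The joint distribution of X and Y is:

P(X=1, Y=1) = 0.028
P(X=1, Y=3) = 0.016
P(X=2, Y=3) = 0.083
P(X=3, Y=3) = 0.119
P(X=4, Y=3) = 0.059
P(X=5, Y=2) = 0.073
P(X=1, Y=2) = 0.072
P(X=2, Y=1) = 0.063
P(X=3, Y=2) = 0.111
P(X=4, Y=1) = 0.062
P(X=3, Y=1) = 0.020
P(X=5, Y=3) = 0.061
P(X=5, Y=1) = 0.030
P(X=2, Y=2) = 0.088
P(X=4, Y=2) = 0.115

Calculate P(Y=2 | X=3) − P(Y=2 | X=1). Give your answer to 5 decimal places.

-0.17669

P(X=3) = 0.020 + 0.111 + 0.119 = 0.250; P(Y=2 | X=3) = 0.111/0.250 = 0.444000.
P(X=1) = 0.028 + 0.072 + 0.016 = 0.116; P(Y=2 | X=1) = 0.072/0.116 = 0.620690.
Difference = -0.17669.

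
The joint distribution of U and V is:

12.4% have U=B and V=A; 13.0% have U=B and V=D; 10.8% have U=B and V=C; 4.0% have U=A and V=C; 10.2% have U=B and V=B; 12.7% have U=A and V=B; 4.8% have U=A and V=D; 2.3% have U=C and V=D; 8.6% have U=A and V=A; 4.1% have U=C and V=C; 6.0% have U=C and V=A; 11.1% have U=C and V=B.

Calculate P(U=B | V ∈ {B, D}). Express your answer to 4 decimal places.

P(V=B) = 0.127 + 0.102 + 0.111 = 0.340.
P(V=D) = 0.048 + 0.130 + 0.023 = 0.201.
P(V ∈ {B, D}) = 0.340 + 0.201 = 0.541; P(U=B, V ∈ {B, D}) = 0.102 + 0.130 = 0.232.
P(U=B | V ∈ {B, D}) = 0.232/0.541 = 0.4288.

0.4288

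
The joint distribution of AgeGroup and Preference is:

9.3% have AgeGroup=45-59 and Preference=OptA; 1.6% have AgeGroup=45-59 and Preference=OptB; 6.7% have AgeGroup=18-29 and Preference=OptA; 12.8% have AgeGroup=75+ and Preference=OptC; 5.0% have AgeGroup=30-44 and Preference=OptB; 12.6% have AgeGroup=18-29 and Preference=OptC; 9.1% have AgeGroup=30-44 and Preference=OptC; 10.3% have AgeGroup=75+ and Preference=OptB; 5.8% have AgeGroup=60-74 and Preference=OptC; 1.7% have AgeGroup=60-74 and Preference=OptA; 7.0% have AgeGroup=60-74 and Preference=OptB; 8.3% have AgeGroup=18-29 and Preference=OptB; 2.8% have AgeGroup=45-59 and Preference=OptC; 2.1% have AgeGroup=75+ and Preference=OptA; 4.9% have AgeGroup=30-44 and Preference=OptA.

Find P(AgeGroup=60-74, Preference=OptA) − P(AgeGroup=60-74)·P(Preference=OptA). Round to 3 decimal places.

-0.019

P(AgeGroup=60-74) = 0.017 + 0.070 + 0.058 = 0.145.
P(Preference=OptA) = 0.067 + 0.049 + 0.093 + 0.017 + 0.021 = 0.247.
P(AgeGroup=60-74, Preference=OptA) − P(AgeGroup=60-74)P(Preference=OptA) = 0.017 − 0.145×0.247 = -0.019.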